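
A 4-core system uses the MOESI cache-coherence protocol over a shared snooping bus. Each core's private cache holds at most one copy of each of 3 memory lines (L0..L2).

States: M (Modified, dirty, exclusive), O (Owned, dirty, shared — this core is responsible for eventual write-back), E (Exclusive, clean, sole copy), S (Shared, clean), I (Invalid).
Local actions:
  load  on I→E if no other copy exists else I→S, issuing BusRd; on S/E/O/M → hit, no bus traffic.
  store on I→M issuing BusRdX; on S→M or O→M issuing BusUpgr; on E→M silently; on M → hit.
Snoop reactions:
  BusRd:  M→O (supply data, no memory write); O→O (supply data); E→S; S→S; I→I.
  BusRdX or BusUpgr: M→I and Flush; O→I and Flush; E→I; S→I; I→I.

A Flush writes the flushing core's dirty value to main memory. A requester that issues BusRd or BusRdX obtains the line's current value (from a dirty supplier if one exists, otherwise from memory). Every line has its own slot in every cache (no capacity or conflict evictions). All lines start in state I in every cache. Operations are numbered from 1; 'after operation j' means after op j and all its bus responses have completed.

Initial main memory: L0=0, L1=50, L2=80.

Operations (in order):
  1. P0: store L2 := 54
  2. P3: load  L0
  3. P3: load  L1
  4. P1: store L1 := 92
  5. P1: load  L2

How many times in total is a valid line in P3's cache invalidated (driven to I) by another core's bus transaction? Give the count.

[1] P0: store L2 := 54 | P0:M(54), P1:I, P2:I, P3:I | bus: BusRdX
[2] P3: load  L0 | P0:I, P1:I, P2:I, P3:E(0) | bus: BusRd
[3] P3: load  L1 | P0:I, P1:I, P2:I, P3:E(50) | bus: BusRd
[4] P1: store L1 := 92 | P0:I, P1:M(92), P2:I, P3:I | bus: BusRdX
[5] P1: load  L2 | P0:O(54), P1:S(54), P2:I, P3:I | bus: BusRd

invalidations = 1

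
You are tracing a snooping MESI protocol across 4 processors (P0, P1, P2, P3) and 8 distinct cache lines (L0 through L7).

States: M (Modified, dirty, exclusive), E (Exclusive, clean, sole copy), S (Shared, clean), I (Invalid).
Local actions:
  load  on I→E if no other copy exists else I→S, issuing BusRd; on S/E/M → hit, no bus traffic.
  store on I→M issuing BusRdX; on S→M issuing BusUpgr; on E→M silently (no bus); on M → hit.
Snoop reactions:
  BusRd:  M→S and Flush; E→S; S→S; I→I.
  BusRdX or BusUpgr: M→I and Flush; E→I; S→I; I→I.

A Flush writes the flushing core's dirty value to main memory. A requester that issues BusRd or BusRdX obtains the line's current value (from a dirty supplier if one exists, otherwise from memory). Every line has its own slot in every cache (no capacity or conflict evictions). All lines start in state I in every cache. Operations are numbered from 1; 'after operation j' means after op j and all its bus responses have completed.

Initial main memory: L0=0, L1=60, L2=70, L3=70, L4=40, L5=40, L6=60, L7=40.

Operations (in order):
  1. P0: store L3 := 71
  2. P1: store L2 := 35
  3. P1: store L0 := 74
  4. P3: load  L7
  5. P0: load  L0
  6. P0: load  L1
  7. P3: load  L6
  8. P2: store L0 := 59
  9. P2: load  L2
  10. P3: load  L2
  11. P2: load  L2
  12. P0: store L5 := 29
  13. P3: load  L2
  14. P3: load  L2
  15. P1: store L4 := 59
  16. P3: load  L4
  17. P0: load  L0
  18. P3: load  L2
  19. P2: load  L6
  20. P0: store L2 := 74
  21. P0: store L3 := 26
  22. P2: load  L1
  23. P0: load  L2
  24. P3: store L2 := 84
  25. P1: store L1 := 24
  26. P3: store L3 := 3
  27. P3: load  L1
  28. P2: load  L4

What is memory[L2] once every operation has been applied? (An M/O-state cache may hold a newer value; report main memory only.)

memory[L2] = 74

  op1 P0: store L3 := 71 → M/I/I/I on L3; bus BusRdX; mem=70
  op2 P1: store L2 := 35 → I/M/I/I on L2; bus BusRdX; mem=70
  op3 P1: store L0 := 74 → I/M/I/I on L0; bus BusRdX; mem=0
  op4 P3: load  L7 → I/I/I/E on L7; bus BusRd; mem=40
  op5 P0: load  L0 → S/S/I/I on L0; bus BusRd Flush; mem=74
  op6 P0: load  L1 → E/I/I/I on L1; bus BusRd; mem=60
  op7 P3: load  L6 → I/I/I/E on L6; bus BusRd; mem=60
  op8 P2: store L0 := 59 → I/I/M/I on L0; bus BusRdX; mem=74
  op9 P2: load  L2 → I/S/S/I on L2; bus BusRd Flush; mem=35
  op10 P3: load  L2 → I/S/S/S on L2; bus BusRd; mem=35
  op11 P2: load  L2 → I/S/S/S on L2; bus (none); mem=35
  op12 P0: store L5 := 29 → M/I/I/I on L5; bus BusRdX; mem=40
  op13 P3: load  L2 → I/S/S/S on L2; bus (none); mem=35
  op14 P3: load  L2 → I/S/S/S on L2; bus (none); mem=35
  op15 P1: store L4 := 59 → I/M/I/I on L4; bus BusRdX; mem=40
  op16 P3: load  L4 → I/S/I/S on L4; bus BusRd Flush; mem=59
  op17 P0: load  L0 → S/I/S/I on L0; bus BusRd Flush; mem=59
  op18 P3: load  L2 → I/S/S/S on L2; bus (none); mem=35
  op19 P2: load  L6 → I/I/S/S on L6; bus BusRd; mem=60
  op20 P0: store L2 := 74 → M/I/I/I on L2; bus BusRdX; mem=35
  op21 P0: store L3 := 26 → M/I/I/I on L3; bus (none); mem=70
  op22 P2: load  L1 → S/I/S/I on L1; bus BusRd; mem=60
  op23 P0: load  L2 → M/I/I/I on L2; bus (none); mem=35
  op24 P3: store L2 := 84 → I/I/I/M on L2; bus BusRdX Flush; mem=74
  op25 P1: store L1 := 24 → I/M/I/I on L1; bus BusRdX; mem=60
  op26 P3: store L3 := 3 → I/I/I/M on L3; bus BusRdX Flush; mem=26
  op27 P3: load  L1 → I/S/I/S on L1; bus BusRd Flush; mem=24
  op28 P2: load  L4 → I/S/S/S on L4; bus BusRd; mem=59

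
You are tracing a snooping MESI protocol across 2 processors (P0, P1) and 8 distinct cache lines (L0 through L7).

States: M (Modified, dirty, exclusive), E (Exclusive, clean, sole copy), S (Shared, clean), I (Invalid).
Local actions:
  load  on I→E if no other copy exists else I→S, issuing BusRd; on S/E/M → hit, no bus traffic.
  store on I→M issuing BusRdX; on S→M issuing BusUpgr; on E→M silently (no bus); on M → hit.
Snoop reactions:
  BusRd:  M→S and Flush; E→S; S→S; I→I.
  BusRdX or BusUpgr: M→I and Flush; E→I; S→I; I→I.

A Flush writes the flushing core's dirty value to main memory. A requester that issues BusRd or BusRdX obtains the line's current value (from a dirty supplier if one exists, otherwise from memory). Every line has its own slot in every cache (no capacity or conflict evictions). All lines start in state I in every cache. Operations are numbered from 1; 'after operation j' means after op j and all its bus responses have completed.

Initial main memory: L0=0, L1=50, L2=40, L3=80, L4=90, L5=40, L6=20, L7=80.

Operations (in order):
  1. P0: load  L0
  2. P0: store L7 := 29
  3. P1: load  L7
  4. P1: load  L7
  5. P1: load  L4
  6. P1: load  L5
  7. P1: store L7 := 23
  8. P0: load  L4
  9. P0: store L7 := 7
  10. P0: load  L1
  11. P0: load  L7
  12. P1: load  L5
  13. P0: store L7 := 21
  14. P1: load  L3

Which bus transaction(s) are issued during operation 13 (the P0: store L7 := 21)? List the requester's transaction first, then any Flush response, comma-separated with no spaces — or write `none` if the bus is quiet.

bus = none

[1] P0: load  L0 | P0:E(0), P1:I | bus: BusRd
[2] P0: store L7 := 29 | P0:M(29), P1:I | bus: BusRdX
[3] P1: load  L7 | P0:S(29), P1:S(29) | bus: BusRd,Flush
[4] P1: load  L7 | P0:S(29), P1:S(29) | bus: none
[5] P1: load  L4 | P0:I, P1:E(90) | bus: BusRd
[6] P1: load  L5 | P0:I, P1:E(40) | bus: BusRd
[7] P1: store L7 := 23 | P0:I, P1:M(23) | bus: BusUpgr
[8] P0: load  L4 | P0:S(90), P1:S(90) | bus: BusRd
[9] P0: store L7 := 7 | P0:M(7), P1:I | bus: BusRdX,Flush
[10] P0: load  L1 | P0:E(50), P1:I | bus: BusRd
[11] P0: load  L7 | P0:M(7), P1:I | bus: none
[12] P1: load  L5 | P0:I, P1:E(40) | bus: none
[13] P0: store L7 := 21 | P0:M(21), P1:I | bus: none
[14] P1: load  L3 | P0:I, P1:E(80) | bus: BusRd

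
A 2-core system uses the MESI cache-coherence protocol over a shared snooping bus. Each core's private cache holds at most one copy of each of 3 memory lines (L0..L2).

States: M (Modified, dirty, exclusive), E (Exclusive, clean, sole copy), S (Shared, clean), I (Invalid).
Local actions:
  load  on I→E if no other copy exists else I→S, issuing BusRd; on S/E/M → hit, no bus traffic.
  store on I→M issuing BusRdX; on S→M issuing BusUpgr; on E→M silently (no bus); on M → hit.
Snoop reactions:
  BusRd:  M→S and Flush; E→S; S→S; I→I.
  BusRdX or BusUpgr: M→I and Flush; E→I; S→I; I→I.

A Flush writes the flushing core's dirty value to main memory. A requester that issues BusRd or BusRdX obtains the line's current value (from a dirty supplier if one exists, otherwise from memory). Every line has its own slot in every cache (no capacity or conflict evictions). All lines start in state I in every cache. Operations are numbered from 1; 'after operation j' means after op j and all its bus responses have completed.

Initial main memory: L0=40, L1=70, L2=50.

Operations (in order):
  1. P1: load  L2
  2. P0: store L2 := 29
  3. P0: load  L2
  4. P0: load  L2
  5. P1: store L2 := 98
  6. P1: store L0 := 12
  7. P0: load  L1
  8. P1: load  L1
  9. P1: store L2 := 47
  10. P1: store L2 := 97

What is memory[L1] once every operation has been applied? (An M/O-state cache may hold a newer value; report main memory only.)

step 1: P1: load  L2  ⟶  IE  (L2)  txn=BusRd  M[L2]=50
step 2: P0: store L2 := 29  ⟶  MI  (L2)  txn=BusRdX  M[L2]=50
step 3: P0: load  L2  ⟶  MI  (L2)  txn=∅  M[L2]=50
step 4: P0: load  L2  ⟶  MI  (L2)  txn=∅  M[L2]=50
step 5: P1: store L2 := 98  ⟶  IM  (L2)  txn=BusRdX+Flush  M[L2]=29
step 6: P1: store L0 := 12  ⟶  IM  (L0)  txn=BusRdX  M[L0]=40
step 7: P0: load  L1  ⟶  EI  (L1)  txn=BusRd  M[L1]=70
step 8: P1: load  L1  ⟶  SS  (L1)  txn=BusRd  M[L1]=70
step 9: P1: store L2 := 47  ⟶  IM  (L2)  txn=∅  M[L2]=29
step 10: P1: store L2 := 97  ⟶  IM  (L2)  txn=∅  M[L2]=29

memory[L1] = 70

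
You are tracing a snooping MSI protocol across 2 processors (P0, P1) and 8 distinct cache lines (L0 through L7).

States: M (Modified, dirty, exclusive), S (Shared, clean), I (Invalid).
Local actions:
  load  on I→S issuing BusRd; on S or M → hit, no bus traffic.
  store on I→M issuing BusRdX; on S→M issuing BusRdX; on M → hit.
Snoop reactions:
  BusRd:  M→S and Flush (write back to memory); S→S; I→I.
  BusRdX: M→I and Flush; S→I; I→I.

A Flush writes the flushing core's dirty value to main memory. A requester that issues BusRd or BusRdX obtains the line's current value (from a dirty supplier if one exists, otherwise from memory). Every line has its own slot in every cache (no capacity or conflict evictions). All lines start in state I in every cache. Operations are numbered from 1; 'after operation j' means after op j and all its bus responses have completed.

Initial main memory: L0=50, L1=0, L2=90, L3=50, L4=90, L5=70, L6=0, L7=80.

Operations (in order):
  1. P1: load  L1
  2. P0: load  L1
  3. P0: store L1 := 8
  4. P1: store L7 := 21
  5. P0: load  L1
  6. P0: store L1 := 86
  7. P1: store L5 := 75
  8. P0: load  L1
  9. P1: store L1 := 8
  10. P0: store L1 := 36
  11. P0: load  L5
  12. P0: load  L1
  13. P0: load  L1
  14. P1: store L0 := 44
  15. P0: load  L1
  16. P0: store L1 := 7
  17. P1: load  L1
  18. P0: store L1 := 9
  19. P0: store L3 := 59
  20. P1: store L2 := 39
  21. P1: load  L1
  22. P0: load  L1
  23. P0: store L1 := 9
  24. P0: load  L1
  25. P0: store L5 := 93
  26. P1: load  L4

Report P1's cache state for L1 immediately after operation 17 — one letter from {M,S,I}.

step 1: P1: load  L1  ⟶  IS  (L1)  txn=BusRd  M[L1]=0
step 2: P0: load  L1  ⟶  SS  (L1)  txn=BusRd  M[L1]=0
step 3: P0: store L1 := 8  ⟶  MI  (L1)  txn=BusRdX  M[L1]=0
step 4: P1: store L7 := 21  ⟶  IM  (L7)  txn=BusRdX  M[L7]=80
step 5: P0: load  L1  ⟶  MI  (L1)  txn=∅  M[L1]=0
step 6: P0: store L1 := 86  ⟶  MI  (L1)  txn=∅  M[L1]=0
step 7: P1: store L5 := 75  ⟶  IM  (L5)  txn=BusRdX  M[L5]=70
step 8: P0: load  L1  ⟶  MI  (L1)  txn=∅  M[L1]=0
step 9: P1: store L1 := 8  ⟶  IM  (L1)  txn=BusRdX+Flush  M[L1]=86
step 10: P0: store L1 := 36  ⟶  MI  (L1)  txn=BusRdX+Flush  M[L1]=8
step 11: P0: load  L5  ⟶  SS  (L5)  txn=BusRd+Flush  M[L5]=75
step 12: P0: load  L1  ⟶  MI  (L1)  txn=∅  M[L1]=8
step 13: P0: load  L1  ⟶  MI  (L1)  txn=∅  M[L1]=8
step 14: P1: store L0 := 44  ⟶  IM  (L0)  txn=BusRdX  M[L0]=50
step 15: P0: load  L1  ⟶  MI  (L1)  txn=∅  M[L1]=8
step 16: P0: store L1 := 7  ⟶  MI  (L1)  txn=∅  M[L1]=8
step 17: P1: load  L1  ⟶  SS  (L1)  txn=BusRd+Flush  M[L1]=7
step 18: P0: store L1 := 9  ⟶  MI  (L1)  txn=BusRdX  M[L1]=7
step 19: P0: store L3 := 59  ⟶  MI  (L3)  txn=BusRdX  M[L3]=50
step 20: P1: store L2 := 39  ⟶  IM  (L2)  txn=BusRdX  M[L2]=90
step 21: P1: load  L1  ⟶  SS  (L1)  txn=BusRd+Flush  M[L1]=9
step 22: P0: load  L1  ⟶  SS  (L1)  txn=∅  M[L1]=9
step 23: P0: store L1 := 9  ⟶  MI  (L1)  txn=BusRdX  M[L1]=9
step 24: P0: load  L1  ⟶  MI  (L1)  txn=∅  M[L1]=9
step 25: P0: store L5 := 93  ⟶  MI  (L5)  txn=BusRdX  M[L5]=75
step 26: P1: load  L4  ⟶  IS  (L4)  txn=BusRd  M[L4]=90

state = S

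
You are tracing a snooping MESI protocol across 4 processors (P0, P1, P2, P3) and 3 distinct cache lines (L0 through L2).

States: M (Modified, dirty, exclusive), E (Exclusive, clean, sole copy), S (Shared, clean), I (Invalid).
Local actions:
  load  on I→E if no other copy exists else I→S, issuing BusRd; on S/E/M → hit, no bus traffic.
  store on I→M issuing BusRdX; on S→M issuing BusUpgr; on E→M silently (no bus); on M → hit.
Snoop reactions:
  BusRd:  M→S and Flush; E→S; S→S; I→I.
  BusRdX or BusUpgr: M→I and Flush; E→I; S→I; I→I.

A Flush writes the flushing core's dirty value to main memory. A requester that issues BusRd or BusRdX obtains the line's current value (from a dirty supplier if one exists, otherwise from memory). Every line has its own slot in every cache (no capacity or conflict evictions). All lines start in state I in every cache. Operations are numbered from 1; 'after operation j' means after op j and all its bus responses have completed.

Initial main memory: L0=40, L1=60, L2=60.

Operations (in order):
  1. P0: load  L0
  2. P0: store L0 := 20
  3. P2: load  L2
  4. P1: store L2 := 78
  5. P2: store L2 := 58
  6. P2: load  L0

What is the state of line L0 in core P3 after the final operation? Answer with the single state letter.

state = I

  op1 P0: load  L0 → E/I/I/I on L0; bus BusRd; mem=40
  op2 P0: store L0 := 20 → M/I/I/I on L0; bus (none); mem=40
  op3 P2: load  L2 → I/I/E/I on L2; bus BusRd; mem=60
  op4 P1: store L2 := 78 → I/M/I/I on L2; bus BusRdX; mem=60
  op5 P2: store L2 := 58 → I/I/M/I on L2; bus BusRdX Flush; mem=78
  op6 P2: load  L0 → S/I/S/I on L0; bus BusRd Flush; mem=20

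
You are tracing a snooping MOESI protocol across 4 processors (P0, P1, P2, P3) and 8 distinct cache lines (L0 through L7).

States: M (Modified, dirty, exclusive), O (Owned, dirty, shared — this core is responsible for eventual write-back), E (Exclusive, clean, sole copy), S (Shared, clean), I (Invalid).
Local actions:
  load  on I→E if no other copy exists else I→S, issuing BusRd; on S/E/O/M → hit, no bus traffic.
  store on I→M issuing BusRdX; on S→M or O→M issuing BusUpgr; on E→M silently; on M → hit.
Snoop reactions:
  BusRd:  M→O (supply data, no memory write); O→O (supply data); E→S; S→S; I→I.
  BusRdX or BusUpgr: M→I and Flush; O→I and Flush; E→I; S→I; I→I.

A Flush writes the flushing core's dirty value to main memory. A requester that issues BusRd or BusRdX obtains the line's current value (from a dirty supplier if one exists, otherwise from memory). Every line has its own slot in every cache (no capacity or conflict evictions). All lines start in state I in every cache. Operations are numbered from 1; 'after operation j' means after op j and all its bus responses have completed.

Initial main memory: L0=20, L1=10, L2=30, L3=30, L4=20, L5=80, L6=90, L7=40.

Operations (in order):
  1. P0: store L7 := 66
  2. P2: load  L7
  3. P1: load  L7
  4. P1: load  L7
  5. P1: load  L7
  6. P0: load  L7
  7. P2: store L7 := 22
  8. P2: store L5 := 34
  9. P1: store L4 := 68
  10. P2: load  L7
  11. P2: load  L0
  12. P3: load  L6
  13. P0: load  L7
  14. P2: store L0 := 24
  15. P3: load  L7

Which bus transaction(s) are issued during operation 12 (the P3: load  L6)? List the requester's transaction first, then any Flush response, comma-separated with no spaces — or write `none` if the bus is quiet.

bus = BusRd

  op1 P0: store L7 := 66 → M/I/I/I on L7; bus BusRdX; mem=40
  op2 P2: load  L7 → O/I/S/I on L7; bus BusRd; mem=40
  op3 P1: load  L7 → O/S/S/I on L7; bus BusRd; mem=40
  op4 P1: load  L7 → O/S/S/I on L7; bus (none); mem=40
  op5 P1: load  L7 → O/S/S/I on L7; bus (none); mem=40
  op6 P0: load  L7 → O/S/S/I on L7; bus (none); mem=40
  op7 P2: store L7 := 22 → I/I/M/I on L7; bus BusUpgr Flush; mem=66
  op8 P2: store L5 := 34 → I/I/M/I on L5; bus BusRdX; mem=80
  op9 P1: store L4 := 68 → I/M/I/I on L4; bus BusRdX; mem=20
  op10 P2: load  L7 → I/I/M/I on L7; bus (none); mem=66
  op11 P2: load  L0 → I/I/E/I on L0; bus BusRd; mem=20
  op12 P3: load  L6 → I/I/I/E on L6; bus BusRd; mem=90
  op13 P0: load  L7 → S/I/O/I on L7; bus BusRd; mem=66
  op14 P2: store L0 := 24 → I/I/M/I on L0; bus (none); mem=20
  op15 P3: load  L7 → S/I/O/S on L7; bus BusRd; mem=66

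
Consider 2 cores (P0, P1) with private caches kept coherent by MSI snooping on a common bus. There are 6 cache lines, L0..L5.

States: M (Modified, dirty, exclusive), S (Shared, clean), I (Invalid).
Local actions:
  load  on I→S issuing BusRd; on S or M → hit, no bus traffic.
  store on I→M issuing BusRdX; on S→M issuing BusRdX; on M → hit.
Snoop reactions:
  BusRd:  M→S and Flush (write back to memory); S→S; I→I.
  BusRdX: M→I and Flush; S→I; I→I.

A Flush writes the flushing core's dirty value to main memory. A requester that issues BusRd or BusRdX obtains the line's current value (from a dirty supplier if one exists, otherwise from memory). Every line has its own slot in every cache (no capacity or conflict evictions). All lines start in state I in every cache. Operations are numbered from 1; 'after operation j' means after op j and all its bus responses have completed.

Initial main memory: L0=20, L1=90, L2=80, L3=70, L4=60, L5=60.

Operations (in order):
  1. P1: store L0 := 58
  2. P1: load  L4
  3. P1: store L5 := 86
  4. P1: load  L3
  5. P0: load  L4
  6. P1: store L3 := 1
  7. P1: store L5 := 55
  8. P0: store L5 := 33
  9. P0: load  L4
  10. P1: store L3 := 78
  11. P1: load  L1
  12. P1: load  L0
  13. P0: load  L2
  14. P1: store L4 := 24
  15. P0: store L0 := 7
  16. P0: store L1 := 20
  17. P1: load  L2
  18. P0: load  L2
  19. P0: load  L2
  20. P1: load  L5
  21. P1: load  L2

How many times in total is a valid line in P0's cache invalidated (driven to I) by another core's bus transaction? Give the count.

invalidations = 1

  op1 P1: store L0 := 58 → I/M on L0; bus BusRdX; mem=20
  op2 P1: load  L4 → I/S on L4; bus BusRd; mem=60
  op3 P1: store L5 := 86 → I/M on L5; bus BusRdX; mem=60
  op4 P1: load  L3 → I/S on L3; bus BusRd; mem=70
  op5 P0: load  L4 → S/S on L4; bus BusRd; mem=60
  op6 P1: store L3 := 1 → I/M on L3; bus BusRdX; mem=70
  op7 P1: store L5 := 55 → I/M on L5; bus (none); mem=60
  op8 P0: store L5 := 33 → M/I on L5; bus BusRdX Flush; mem=55
  op9 P0: load  L4 → S/S on L4; bus (none); mem=60
  op10 P1: store L3 := 78 → I/M on L3; bus (none); mem=70
  op11 P1: load  L1 → I/S on L1; bus BusRd; mem=90
  op12 P1: load  L0 → I/M on L0; bus (none); mem=20
  op13 P0: load  L2 → S/I on L2; bus BusRd; mem=80
  op14 P1: store L4 := 24 → I/M on L4; bus BusRdX; mem=60
  op15 P0: store L0 := 7 → M/I on L0; bus BusRdX Flush; mem=58
  op16 P0: store L1 := 20 → M/I on L1; bus BusRdX; mem=90
  op17 P1: load  L2 → S/S on L2; bus BusRd; mem=80
  op18 P0: load  L2 → S/S on L2; bus (none); mem=80
  op19 P0: load  L2 → S/S on L2; bus (none); mem=80
  op20 P1: load  L5 → S/S on L5; bus BusRd Flush; mem=33
  op21 P1: load  L2 → S/S on L2; bus (none); mem=80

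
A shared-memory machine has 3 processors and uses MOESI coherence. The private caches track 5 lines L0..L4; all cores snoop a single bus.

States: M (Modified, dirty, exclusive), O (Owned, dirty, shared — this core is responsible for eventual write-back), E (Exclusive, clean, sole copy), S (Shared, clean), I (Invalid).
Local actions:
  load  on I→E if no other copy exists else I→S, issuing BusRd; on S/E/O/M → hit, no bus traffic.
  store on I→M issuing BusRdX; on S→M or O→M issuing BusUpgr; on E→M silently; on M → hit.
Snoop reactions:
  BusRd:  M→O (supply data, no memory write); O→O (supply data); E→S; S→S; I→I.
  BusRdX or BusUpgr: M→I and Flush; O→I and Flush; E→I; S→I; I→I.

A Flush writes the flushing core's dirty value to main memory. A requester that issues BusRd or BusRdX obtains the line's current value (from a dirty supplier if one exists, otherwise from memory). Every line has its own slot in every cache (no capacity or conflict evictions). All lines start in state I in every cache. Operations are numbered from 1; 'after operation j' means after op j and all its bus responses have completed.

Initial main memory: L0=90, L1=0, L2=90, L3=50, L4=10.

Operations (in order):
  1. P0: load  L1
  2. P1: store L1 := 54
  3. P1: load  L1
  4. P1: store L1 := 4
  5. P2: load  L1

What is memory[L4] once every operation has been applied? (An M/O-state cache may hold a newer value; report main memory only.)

memory[L4] = 10

1. P0: load  L1  bus=[BusRd]  L1: P0=E P1=I P2=I  mem[L1]=0
2. P1: store L1 := 54  bus=[BusRdX]  L1: P0=I P1=M P2=I  mem[L1]=0
3. P1: load  L1  bus=[-]  L1: P0=I P1=M P2=I  mem[L1]=0
4. P1: store L1 := 4  bus=[-]  L1: P0=I P1=M P2=I  mem[L1]=0
5. P2: load  L1  bus=[BusRd]  L1: P0=I P1=O P2=S  mem[L1]=0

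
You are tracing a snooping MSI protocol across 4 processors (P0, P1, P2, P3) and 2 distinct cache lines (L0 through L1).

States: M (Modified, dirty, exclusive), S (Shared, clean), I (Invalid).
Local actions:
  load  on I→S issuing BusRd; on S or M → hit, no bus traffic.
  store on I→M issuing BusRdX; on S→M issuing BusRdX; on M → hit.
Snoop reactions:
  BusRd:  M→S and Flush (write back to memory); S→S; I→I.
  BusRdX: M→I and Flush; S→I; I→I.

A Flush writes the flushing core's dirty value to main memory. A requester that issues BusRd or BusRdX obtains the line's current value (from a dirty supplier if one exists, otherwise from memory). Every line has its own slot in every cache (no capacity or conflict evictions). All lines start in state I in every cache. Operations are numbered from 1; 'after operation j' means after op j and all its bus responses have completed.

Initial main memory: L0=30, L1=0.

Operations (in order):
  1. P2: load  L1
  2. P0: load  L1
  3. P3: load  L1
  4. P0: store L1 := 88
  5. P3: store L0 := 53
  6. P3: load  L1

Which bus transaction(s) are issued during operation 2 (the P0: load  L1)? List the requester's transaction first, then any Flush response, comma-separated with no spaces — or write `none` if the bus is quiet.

step 1: P2: load  L1  ⟶  IISI  (L1)  txn=BusRd  M[L1]=0
step 2: P0: load  L1  ⟶  SISI  (L1)  txn=BusRd  M[L1]=0
step 3: P3: load  L1  ⟶  SISS  (L1)  txn=BusRd  M[L1]=0
step 4: P0: store L1 := 88  ⟶  MIII  (L1)  txn=BusRdX  M[L1]=0
step 5: P3: store L0 := 53  ⟶  IIIM  (L0)  txn=BusRdX  M[L0]=30
step 6: P3: load  L1  ⟶  SIIS  (L1)  txn=BusRd+Flush  M[L1]=88

bus = BusRd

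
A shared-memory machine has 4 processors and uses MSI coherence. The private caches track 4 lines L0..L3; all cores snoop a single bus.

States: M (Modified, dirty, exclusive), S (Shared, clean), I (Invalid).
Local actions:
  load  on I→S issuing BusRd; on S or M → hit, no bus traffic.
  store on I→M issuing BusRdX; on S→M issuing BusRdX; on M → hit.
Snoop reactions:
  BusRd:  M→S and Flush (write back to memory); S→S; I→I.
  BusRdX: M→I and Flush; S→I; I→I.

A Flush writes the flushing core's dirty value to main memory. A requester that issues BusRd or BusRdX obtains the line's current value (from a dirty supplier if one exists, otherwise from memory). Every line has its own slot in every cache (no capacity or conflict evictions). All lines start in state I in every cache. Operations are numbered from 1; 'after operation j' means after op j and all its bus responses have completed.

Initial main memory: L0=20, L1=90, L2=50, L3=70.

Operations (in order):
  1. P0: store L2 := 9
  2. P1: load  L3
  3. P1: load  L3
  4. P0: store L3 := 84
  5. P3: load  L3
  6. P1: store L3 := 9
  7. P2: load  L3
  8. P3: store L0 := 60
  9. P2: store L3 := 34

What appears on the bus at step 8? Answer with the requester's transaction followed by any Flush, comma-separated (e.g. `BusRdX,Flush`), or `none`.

[1] P0: store L2 := 9 | P0:M(9), P1:I, P2:I, P3:I | bus: BusRdX
[2] P1: load  L3 | P0:I, P1:S(70), P2:I, P3:I | bus: BusRd
[3] P1: load  L3 | P0:I, P1:S(70), P2:I, P3:I | bus: none
[4] P0: store L3 := 84 | P0:M(84), P1:I, P2:I, P3:I | bus: BusRdX
[5] P3: load  L3 | P0:S(84), P1:I, P2:I, P3:S(84) | bus: BusRd,Flush
[6] P1: store L3 := 9 | P0:I, P1:M(9), P2:I, P3:I | bus: BusRdX
[7] P2: load  L3 | P0:I, P1:S(9), P2:S(9), P3:I | bus: BusRd,Flush
[8] P3: store L0 := 60 | P0:I, P1:I, P2:I, P3:M(60) | bus: BusRdX
[9] P2: store L3 := 34 | P0:I, P1:I, P2:M(34), P3:I | bus: BusRdX

bus = BusRdX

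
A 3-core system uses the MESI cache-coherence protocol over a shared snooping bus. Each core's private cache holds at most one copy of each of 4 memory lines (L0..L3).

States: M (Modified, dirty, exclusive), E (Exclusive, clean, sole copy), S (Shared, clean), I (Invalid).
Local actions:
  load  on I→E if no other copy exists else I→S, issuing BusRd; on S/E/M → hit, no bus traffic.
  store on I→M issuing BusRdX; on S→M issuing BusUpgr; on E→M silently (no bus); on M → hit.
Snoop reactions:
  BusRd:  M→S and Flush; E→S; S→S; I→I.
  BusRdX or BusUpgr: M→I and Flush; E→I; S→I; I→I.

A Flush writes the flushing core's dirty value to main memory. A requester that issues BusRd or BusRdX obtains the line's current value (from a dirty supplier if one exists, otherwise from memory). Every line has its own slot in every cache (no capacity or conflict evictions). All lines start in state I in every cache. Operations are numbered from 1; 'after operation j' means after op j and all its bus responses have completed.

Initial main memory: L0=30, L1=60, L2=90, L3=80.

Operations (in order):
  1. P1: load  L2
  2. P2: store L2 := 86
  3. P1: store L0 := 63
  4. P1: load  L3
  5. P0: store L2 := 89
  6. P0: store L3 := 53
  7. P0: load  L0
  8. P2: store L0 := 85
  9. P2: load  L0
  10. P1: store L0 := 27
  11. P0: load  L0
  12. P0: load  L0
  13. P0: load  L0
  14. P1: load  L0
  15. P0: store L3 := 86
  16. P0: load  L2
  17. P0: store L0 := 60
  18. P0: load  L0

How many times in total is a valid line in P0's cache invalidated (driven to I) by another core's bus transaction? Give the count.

invalidations = 1

[1] P1: load  L2 | P0:I, P1:E(90), P2:I | bus: BusRd
[2] P2: store L2 := 86 | P0:I, P1:I, P2:M(86) | bus: BusRdX
[3] P1: store L0 := 63 | P0:I, P1:M(63), P2:I | bus: BusRdX
[4] P1: load  L3 | P0:I, P1:E(80), P2:I | bus: BusRd
[5] P0: store L2 := 89 | P0:M(89), P1:I, P2:I | bus: BusRdX,Flush
[6] P0: store L3 := 53 | P0:M(53), P1:I, P2:I | bus: BusRdX
[7] P0: load  L0 | P0:S(63), P1:S(63), P2:I | bus: BusRd,Flush
[8] P2: store L0 := 85 | P0:I, P1:I, P2:M(85) | bus: BusRdX
[9] P2: load  L0 | P0:I, P1:I, P2:M(85) | bus: none
[10] P1: store L0 := 27 | P0:I, P1:M(27), P2:I | bus: BusRdX,Flush
[11] P0: load  L0 | P0:S(27), P1:S(27), P2:I | bus: BusRd,Flush
[12] P0: load  L0 | P0:S(27), P1:S(27), P2:I | bus: none
[13] P0: load  L0 | P0:S(27), P1:S(27), P2:I | bus: none
[14] P1: load  L0 | P0:S(27), P1:S(27), P2:I | bus: none
[15] P0: store L3 := 86 | P0:M(86), P1:I, P2:I | bus: none
[16] P0: load  L2 | P0:M(89), P1:I, P2:I | bus: none
[17] P0: store L0 := 60 | P0:M(60), P1:I, P2:I | bus: BusUpgr
[18] P0: load  L0 | P0:M(60), P1:I, P2:I | bus: none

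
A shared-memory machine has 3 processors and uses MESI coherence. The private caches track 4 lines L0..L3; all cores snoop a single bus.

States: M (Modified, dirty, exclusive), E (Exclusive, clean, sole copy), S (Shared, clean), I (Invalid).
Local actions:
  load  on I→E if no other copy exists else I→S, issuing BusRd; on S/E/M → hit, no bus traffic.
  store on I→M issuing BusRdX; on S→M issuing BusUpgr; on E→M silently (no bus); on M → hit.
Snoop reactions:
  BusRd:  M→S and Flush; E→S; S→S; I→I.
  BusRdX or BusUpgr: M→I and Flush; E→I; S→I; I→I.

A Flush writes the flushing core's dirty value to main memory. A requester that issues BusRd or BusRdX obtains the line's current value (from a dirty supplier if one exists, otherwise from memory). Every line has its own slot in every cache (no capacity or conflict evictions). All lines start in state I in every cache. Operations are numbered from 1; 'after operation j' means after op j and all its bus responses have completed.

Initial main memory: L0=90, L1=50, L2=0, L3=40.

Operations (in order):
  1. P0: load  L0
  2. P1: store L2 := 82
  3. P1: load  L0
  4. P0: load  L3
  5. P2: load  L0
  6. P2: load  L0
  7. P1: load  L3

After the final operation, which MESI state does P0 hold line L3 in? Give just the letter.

state = S

step 1: P0: load  L0  ⟶  EII  (L0)  txn=BusRd  M[L0]=90
step 2: P1: store L2 := 82  ⟶  IMI  (L2)  txn=BusRdX  M[L2]=0
step 3: P1: load  L0  ⟶  SSI  (L0)  txn=BusRd  M[L0]=90
step 4: P0: load  L3  ⟶  EII  (L3)  txn=BusRd  M[L3]=40
step 5: P2: load  L0  ⟶  SSS  (L0)  txn=BusRd  M[L0]=90
step 6: P2: load  L0  ⟶  SSS  (L0)  txn=∅  M[L0]=90
step 7: P1: load  L3  ⟶  SSI  (L3)  txn=BusRd  M[L3]=40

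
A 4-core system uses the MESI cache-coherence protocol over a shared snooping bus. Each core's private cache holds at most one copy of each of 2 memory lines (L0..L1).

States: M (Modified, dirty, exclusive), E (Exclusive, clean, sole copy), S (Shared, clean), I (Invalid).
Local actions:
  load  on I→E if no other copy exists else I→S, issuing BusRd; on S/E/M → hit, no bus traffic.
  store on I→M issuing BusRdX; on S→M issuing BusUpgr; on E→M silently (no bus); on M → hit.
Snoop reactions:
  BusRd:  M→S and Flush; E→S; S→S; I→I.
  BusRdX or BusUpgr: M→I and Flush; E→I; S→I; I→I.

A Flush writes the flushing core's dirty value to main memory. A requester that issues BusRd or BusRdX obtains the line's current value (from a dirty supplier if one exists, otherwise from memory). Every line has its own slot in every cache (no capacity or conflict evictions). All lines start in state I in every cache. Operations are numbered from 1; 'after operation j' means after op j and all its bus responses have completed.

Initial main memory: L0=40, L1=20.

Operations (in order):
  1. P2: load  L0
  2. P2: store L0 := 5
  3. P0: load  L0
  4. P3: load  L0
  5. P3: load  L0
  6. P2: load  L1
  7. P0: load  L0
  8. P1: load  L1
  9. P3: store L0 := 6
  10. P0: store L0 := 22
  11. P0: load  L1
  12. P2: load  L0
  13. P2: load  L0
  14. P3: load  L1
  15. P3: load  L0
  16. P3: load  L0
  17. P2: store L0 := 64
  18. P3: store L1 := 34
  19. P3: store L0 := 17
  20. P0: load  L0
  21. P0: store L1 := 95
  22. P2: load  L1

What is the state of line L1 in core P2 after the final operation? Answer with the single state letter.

state = S

1. P2: load  L0  bus=[BusRd]  L0: P0=I P1=I P2=E P3=I  mem[L0]=40
2. P2: store L0 := 5  bus=[-]  L0: P0=I P1=I P2=M P3=I  mem[L0]=40
3. P0: load  L0  bus=[BusRd,Flush]  L0: P0=S P1=I P2=S P3=I  mem[L0]=5
4. P3: load  L0  bus=[BusRd]  L0: P0=S P1=I P2=S P3=S  mem[L0]=5
5. P3: load  L0  bus=[-]  L0: P0=S P1=I P2=S P3=S  mem[L0]=5
6. P2: load  L1  bus=[BusRd]  L1: P0=I P1=I P2=E P3=I  mem[L1]=20
7. P0: load  L0  bus=[-]  L0: P0=S P1=I P2=S P3=S  mem[L0]=5
8. P1: load  L1  bus=[BusRd]  L1: P0=I P1=S P2=S P3=I  mem[L1]=20
9. P3: store L0 := 6  bus=[BusUpgr]  L0: P0=I P1=I P2=I P3=M  mem[L0]=5
10. P0: store L0 := 22  bus=[BusRdX,Flush]  L0: P0=M P1=I P2=I P3=I  mem[L0]=6
11. P0: load  L1  bus=[BusRd]  L1: P0=S P1=S P2=S P3=I  mem[L1]=20
12. P2: load  L0  bus=[BusRd,Flush]  L0: P0=S P1=I P2=S P3=I  mem[L0]=22
13. P2: load  L0  bus=[-]  L0: P0=S P1=I P2=S P3=I  mem[L0]=22
14. P3: load  L1  bus=[BusRd]  L1: P0=S P1=S P2=S P3=S  mem[L1]=20
15. P3: load  L0  bus=[BusRd]  L0: P0=S P1=I P2=S P3=S  mem[L0]=22
16. P3: load  L0  bus=[-]  L0: P0=S P1=I P2=S P3=S  mem[L0]=22
17. P2: store L0 := 64  bus=[BusUpgr]  L0: P0=I P1=I P2=M P3=I  mem[L0]=22
18. P3: store L1 := 34  bus=[BusUpgr]  L1: P0=I P1=I P2=I P3=M  mem[L1]=20
19. P3: store L0 := 17  bus=[BusRdX,Flush]  L0: P0=I P1=I P2=I P3=M  mem[L0]=64
20. P0: load  L0  bus=[BusRd,Flush]  L0: P0=S P1=I P2=I P3=S  mem[L0]=17
21. P0: store L1 := 95  bus=[BusRdX,Flush]  L1: P0=M P1=I P2=I P3=I  mem[L1]=34
22. P2: load  L1  bus=[BusRd,Flush]  L1: P0=S P1=I P2=S P3=I  mem[L1]=95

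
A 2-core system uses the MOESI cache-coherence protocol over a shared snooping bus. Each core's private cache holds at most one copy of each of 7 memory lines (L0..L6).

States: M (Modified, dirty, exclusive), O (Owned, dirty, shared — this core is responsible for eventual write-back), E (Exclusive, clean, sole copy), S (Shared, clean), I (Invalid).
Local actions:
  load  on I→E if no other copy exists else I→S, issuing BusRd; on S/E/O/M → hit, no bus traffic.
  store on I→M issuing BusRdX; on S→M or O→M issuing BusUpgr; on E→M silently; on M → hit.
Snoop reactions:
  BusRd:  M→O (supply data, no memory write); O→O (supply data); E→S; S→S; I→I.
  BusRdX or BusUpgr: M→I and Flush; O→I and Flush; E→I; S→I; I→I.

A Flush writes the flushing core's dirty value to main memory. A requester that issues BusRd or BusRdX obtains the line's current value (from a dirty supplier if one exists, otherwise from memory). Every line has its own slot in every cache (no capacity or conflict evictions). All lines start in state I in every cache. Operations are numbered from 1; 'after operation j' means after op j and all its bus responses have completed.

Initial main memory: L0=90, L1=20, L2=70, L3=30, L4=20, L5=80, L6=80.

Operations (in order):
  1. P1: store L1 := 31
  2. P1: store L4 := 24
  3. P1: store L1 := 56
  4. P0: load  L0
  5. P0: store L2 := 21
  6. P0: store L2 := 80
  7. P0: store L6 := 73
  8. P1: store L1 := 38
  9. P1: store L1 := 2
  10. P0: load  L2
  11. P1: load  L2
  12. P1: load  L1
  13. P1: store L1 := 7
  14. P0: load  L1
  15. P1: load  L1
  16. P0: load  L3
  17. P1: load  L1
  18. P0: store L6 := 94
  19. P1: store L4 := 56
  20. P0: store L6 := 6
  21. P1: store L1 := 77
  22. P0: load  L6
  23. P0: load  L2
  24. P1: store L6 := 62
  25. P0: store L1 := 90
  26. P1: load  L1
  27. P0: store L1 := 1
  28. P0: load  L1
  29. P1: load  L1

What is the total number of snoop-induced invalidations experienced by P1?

step 1: P1: store L1 := 31  ⟶  IM  (L1)  txn=BusRdX  M[L1]=20
step 2: P1: store L4 := 24  ⟶  IM  (L4)  txn=BusRdX  M[L4]=20
step 3: P1: store L1 := 56  ⟶  IM  (L1)  txn=∅  M[L1]=20
step 4: P0: load  L0  ⟶  EI  (L0)  txn=BusRd  M[L0]=90
step 5: P0: store L2 := 21  ⟶  MI  (L2)  txn=BusRdX  M[L2]=70
step 6: P0: store L2 := 80  ⟶  MI  (L2)  txn=∅  M[L2]=70
step 7: P0: store L6 := 73  ⟶  MI  (L6)  txn=BusRdX  M[L6]=80
step 8: P1: store L1 := 38  ⟶  IM  (L1)  txn=∅  M[L1]=20
step 9: P1: store L1 := 2  ⟶  IM  (L1)  txn=∅  M[L1]=20
step 10: P0: load  L2  ⟶  MI  (L2)  txn=∅  M[L2]=70
step 11: P1: load  L2  ⟶  OS  (L2)  txn=BusRd  M[L2]=70
step 12: P1: load  L1  ⟶  IM  (L1)  txn=∅  M[L1]=20
step 13: P1: store L1 := 7  ⟶  IM  (L1)  txn=∅  M[L1]=20
step 14: P0: load  L1  ⟶  SO  (L1)  txn=BusRd  M[L1]=20
step 15: P1: load  L1  ⟶  SO  (L1)  txn=∅  M[L1]=20
step 16: P0: load  L3  ⟶  EI  (L3)  txn=BusRd  M[L3]=30
step 17: P1: load  L1  ⟶  SO  (L1)  txn=∅  M[L1]=20
step 18: P0: store L6 := 94  ⟶  MI  (L6)  txn=∅  M[L6]=80
step 19: P1: store L4 := 56  ⟶  IM  (L4)  txn=∅  M[L4]=20
step 20: P0: store L6 := 6  ⟶  MI  (L6)  txn=∅  M[L6]=80
step 21: P1: store L1 := 77  ⟶  IM  (L1)  txn=BusUpgr  M[L1]=20
step 22: P0: load  L6  ⟶  MI  (L6)  txn=∅  M[L6]=80
step 23: P0: load  L2  ⟶  OS  (L2)  txn=∅  M[L2]=70
step 24: P1: store L6 := 62  ⟶  IM  (L6)  txn=BusRdX+Flush  M[L6]=6
step 25: P0: store L1 := 90  ⟶  MI  (L1)  txn=BusRdX+Flush  M[L1]=77
step 26: P1: load  L1  ⟶  OS  (L1)  txn=BusRd  M[L1]=77
step 27: P0: store L1 := 1  ⟶  MI  (L1)  txn=BusUpgr  M[L1]=77
step 28: P0: load  L1  ⟶  MI  (L1)  txn=∅  M[L1]=77
step 29: P1: load  L1  ⟶  OS  (L1)  txn=BusRd  M[L1]=77

invalidations = 2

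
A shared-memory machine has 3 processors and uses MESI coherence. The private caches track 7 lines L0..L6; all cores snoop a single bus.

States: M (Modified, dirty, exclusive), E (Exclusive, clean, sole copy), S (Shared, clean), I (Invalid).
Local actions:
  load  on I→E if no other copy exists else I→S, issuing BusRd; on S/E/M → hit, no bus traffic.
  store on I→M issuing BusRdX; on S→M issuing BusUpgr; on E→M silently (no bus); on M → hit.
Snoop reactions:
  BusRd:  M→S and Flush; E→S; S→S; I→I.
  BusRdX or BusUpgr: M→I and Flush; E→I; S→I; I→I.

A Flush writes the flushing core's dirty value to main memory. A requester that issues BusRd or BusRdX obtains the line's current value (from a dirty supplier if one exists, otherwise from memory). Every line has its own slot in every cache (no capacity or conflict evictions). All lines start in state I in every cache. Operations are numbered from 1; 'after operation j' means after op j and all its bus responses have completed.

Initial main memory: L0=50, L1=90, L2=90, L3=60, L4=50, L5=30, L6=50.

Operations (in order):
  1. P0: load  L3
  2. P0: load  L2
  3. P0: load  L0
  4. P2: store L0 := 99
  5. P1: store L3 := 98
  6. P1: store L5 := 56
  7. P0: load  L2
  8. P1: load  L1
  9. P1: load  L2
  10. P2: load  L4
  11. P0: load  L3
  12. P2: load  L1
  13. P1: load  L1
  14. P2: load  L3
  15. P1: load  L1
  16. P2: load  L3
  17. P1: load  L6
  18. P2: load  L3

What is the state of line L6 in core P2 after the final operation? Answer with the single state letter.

  op1 P0: load  L3 → E/I/I on L3; bus BusRd; mem=60
  op2 P0: load  L2 → E/I/I on L2; bus BusRd; mem=90
  op3 P0: load  L0 → E/I/I on L0; bus BusRd; mem=50
  op4 P2: store L0 := 99 → I/I/M on L0; bus BusRdX; mem=50
  op5 P1: store L3 := 98 → I/M/I on L3; bus BusRdX; mem=60
  op6 P1: store L5 := 56 → I/M/I on L5; bus BusRdX; mem=30
  op7 P0: load  L2 → E/I/I on L2; bus (none); mem=90
  op8 P1: load  L1 → I/E/I on L1; bus BusRd; mem=90
  op9 P1: load  L2 → S/S/I on L2; bus BusRd; mem=90
  op10 P2: load  L4 → I/I/E on L4; bus BusRd; mem=50
  op11 P0: load  L3 → S/S/I on L3; bus BusRd Flush; mem=98
  op12 P2: load  L1 → I/S/S on L1; bus BusRd; mem=90
  op13 P1: load  L1 → I/S/S on L1; bus (none); mem=90
  op14 P2: load  L3 → S/S/S on L3; bus BusRd; mem=98
  op15 P1: load  L1 → I/S/S on L1; bus (none); mem=90
  op16 P2: load  L3 → S/S/S on L3; bus (none); mem=98
  op17 P1: load  L6 → I/E/I on L6; bus BusRd; mem=50
  op18 P2: load  L3 → S/S/S on L3; bus (none); mem=98

state = I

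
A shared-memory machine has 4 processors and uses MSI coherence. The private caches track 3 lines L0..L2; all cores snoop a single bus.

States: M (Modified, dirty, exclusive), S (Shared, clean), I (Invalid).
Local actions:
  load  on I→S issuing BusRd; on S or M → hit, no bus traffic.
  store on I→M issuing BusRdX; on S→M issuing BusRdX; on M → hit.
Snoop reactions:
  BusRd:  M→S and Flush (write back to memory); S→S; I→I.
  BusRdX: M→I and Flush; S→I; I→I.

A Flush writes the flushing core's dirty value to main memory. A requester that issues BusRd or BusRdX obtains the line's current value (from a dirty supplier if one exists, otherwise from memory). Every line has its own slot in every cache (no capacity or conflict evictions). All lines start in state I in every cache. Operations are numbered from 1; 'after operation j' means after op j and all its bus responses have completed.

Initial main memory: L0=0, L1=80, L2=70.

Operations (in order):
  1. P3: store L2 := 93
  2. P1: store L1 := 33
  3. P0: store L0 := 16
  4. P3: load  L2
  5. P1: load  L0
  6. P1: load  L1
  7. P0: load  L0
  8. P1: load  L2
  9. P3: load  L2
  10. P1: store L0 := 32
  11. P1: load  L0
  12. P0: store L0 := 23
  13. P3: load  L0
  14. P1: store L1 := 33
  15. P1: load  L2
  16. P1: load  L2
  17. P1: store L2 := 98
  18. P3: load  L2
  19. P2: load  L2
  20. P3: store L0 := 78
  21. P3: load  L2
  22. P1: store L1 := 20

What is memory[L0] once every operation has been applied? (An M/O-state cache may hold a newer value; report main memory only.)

1. P3: store L2 := 93  bus=[BusRdX]  L2: P0=I P1=I P2=I P3=M  mem[L2]=70
2. P1: store L1 := 33  bus=[BusRdX]  L1: P0=I P1=M P2=I P3=I  mem[L1]=80
3. P0: store L0 := 16  bus=[BusRdX]  L0: P0=M P1=I P2=I P3=I  mem[L0]=0
4. P3: load  L2  bus=[-]  L2: P0=I P1=I P2=I P3=M  mem[L2]=70
5. P1: load  L0  bus=[BusRd,Flush]  L0: P0=S P1=S P2=I P3=I  mem[L0]=16
6. P1: load  L1  bus=[-]  L1: P0=I P1=M P2=I P3=I  mem[L1]=80
7. P0: load  L0  bus=[-]  L0: P0=S P1=S P2=I P3=I  mem[L0]=16
8. P1: load  L2  bus=[BusRd,Flush]  L2: P0=I P1=S P2=I P3=S  mem[L2]=93
9. P3: load  L2  bus=[-]  L2: P0=I P1=S P2=I P3=S  mem[L2]=93
10. P1: store L0 := 32  bus=[BusRdX]  L0: P0=I P1=M P2=I P3=I  mem[L0]=16
11. P1: load  L0  bus=[-]  L0: P0=I P1=M P2=I P3=I  mem[L0]=16
12. P0: store L0 := 23  bus=[BusRdX,Flush]  L0: P0=M P1=I P2=I P3=I  mem[L0]=32
13. P3: load  L0  bus=[BusRd,Flush]  L0: P0=S P1=I P2=I P3=S  mem[L0]=23
14. P1: store L1 := 33  bus=[-]  L1: P0=I P1=M P2=I P3=I  mem[L1]=80
15. P1: load  L2  bus=[-]  L2: P0=I P1=S P2=I P3=S  mem[L2]=93
16. P1: load  L2  bus=[-]  L2: P0=I P1=S P2=I P3=S  mem[L2]=93
17. P1: store L2 := 98  bus=[BusRdX]  L2: P0=I P1=M P2=I P3=I  mem[L2]=93
18. P3: load  L2  bus=[BusRd,Flush]  L2: P0=I P1=S P2=I P3=S  mem[L2]=98
19. P2: load  L2  bus=[BusRd]  L2: P0=I P1=S P2=S P3=S  mem[L2]=98
20. P3: store L0 := 78  bus=[BusRdX]  L0: P0=I P1=I P2=I P3=M  mem[L0]=23
21. P3: load  L2  bus=[-]  L2: P0=I P1=S P2=S P3=S  mem[L2]=98
22. P1: store L1 := 20  bus=[-]  L1: P0=I P1=M P2=I P3=I  mem[L1]=80

memory[L0] = 23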